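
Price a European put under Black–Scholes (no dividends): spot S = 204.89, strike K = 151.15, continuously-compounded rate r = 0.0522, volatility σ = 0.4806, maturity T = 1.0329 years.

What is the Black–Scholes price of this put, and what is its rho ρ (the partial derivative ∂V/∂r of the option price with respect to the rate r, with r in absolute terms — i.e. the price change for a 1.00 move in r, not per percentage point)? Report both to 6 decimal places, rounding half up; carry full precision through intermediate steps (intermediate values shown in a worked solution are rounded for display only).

σ√T = 0.4806·√1.0329 = 0.488442
d₁ = (ln(S/K) + (r+σ²/2)T) / (σ√T) = (ln(204.89/151.15) + (0.0522+0.4806²/2)·1.0329) / 0.488442 = (0.304201 + 0.173205) / 0.488442 = 0.977405
d₂ = d₁ − σ√T = 0.977405 − 0.488442 = 0.488963
e^{−rT} = e^{−0.0522·1.0329} = 0.947510
N(−d₁) = 0.164184,  N(−d₂) = 0.312434
Put price V = K·e^{−rT}·N(−d₂) − S·N(−d₁) = 44.745585 − 33.639720 = 11.105865
ρ = −K·T·e^{−rT}·N(−d₂) = -46.217715

price = 11.105865
ρ = -46.217715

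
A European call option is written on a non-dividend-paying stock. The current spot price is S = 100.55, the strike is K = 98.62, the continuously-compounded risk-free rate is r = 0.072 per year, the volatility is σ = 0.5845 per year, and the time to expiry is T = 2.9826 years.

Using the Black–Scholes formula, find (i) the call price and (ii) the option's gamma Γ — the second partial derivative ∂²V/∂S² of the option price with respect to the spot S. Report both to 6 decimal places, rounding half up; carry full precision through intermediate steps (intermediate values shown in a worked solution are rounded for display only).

σ√T = 0.5845·√2.9826 = 1.009444
d₁ = (ln(S/K) + (r+σ²/2)T) / (σ√T) = (ln(100.55/98.62) + (0.072+0.5845²/2)·2.9826) / 1.009444 = (0.019381 + 0.724235) / 1.009444 = 0.736660
d₂ = d₁ − σ√T = 0.736660 − 1.009444 = -0.272784
e^{−rT} = e^{−0.072·2.9826} = 0.806745
N(d₁) = 0.769335,  N(d₂) = 0.392510
Call price V = S·N(d₁) − K·e^{−rT}·N(d₂) = 77.356668 − 31.228553 = 46.128115
φ(d₁) = (1/√(2π))·e^{−d₁²/2} = 0.304138
Γ = φ(d₁) / (S·σ·√T) = 0.002996

price = 46.128115
Γ = 0.002996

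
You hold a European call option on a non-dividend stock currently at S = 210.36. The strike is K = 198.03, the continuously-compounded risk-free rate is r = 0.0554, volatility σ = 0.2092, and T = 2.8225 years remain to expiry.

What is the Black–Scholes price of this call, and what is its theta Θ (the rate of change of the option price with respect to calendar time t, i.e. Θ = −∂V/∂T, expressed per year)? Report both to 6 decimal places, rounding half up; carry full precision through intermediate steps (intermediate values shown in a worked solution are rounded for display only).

σ√T = 0.2092·√2.8225 = 0.351462
d₁ = (ln(S/K) + (r+σ²/2)T) / (σ√T) = (ln(210.36/198.03) + (0.0554+0.2092²/2)·2.8225) / 0.351462 = (0.060402 + 0.218129) / 0.351462 = 0.792492
d₂ = d₁ − σ√T = 0.792492 − 0.351462 = 0.441030
e^{−rT} = e^{−0.0554·2.8225} = 0.855246
N(d₁) = 0.785963,  N(d₂) = 0.670404
Call price V = S·N(d₁) − K·e^{−rT}·N(d₂) = 165.335220 − 113.542581 = 51.792639
φ(d₁) = (1/√(2π))·e^{−d₁²/2} = 0.291428
Θ = −S·φ(d₁)·σ/(2√T) − r·K·e^{−rT}·N(d₂) = −3.816892 − 6.290259 = -10.107151

price = 51.792639
Θ = -10.107151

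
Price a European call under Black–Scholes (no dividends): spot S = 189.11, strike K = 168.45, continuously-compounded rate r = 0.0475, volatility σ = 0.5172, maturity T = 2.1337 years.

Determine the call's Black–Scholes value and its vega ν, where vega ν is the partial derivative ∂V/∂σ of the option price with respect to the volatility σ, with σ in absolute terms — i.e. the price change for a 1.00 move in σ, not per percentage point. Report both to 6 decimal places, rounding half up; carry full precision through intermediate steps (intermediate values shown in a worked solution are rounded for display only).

σ√T = 0.5172·√2.1337 = 0.755484
d₁ = (ln(S/K) + (r+σ²/2)T) / (σ√T) = (ln(189.11/168.45) + (0.0475+0.5172²/2)·2.1337) / 0.755484 = (0.115690 + 0.386729) / 0.755484 = 0.665029
d₂ = d₁ − σ√T = 0.665029 − 0.755484 = -0.090455
e^{−rT} = e^{−0.0475·2.1337} = 0.903616
N(d₁) = 0.746984,  N(d₂) = 0.463963
Call price V = S·N(d₁) − K·e^{−rT}·N(d₂) = 141.262141 − 70.621693 = 70.640448
φ(d₁) = (1/√(2π))·e^{−d₁²/2} = 0.319797
ν = S·φ(d₁)·√T = 88.339506

price = 70.640448
ν = 88.339506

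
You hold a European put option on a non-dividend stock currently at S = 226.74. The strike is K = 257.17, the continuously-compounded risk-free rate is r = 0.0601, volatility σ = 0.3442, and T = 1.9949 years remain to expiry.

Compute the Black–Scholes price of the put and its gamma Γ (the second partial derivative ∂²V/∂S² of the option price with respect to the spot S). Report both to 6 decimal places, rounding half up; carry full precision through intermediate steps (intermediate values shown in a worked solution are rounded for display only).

price = 44.368163
Γ = 0.003524

σ√T = 0.3442·√1.9949 = 0.486151
d₁ = (ln(S/K) + (r+σ²/2)T) / (σ√T) = (ln(226.74/257.17) + (0.0601+0.3442²/2)·1.9949) / 0.486151 = (-0.125933 + 0.238065) / 0.486151 = 0.230652
d₂ = d₁ − σ√T = 0.230652 − 0.486151 = -0.255499
e^{−rT} = e^{−0.0601·1.9949} = 0.887015
N(−d₁) = 0.408793,  N(−d₂) = 0.600831
Put price V = K·e^{−rT}·N(−d₂) − S·N(−d₁) = 137.057812 − 92.689649 = 44.368163
φ(d₁) = (1/√(2π))·e^{−d₁²/2} = 0.388470
Γ = φ(d₁) / (S·σ·√T) = 0.003524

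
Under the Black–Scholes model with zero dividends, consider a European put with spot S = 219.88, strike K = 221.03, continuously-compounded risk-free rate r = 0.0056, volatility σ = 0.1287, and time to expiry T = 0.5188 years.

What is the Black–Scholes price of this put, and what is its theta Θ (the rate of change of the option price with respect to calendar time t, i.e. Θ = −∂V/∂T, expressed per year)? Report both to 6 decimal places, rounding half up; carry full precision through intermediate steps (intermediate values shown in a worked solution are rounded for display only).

σ√T = 0.1287·√0.5188 = 0.092700
d₁ = (ln(S/K) + (r+σ²/2)T) / (σ√T) = (ln(219.88/221.03) + (0.0056+0.1287²/2)·0.5188) / 0.092700 = (-0.005216 + 0.007202) / 0.092700 = 0.021418
d₂ = d₁ − σ√T = 0.021418 − 0.092700 = -0.071282
e^{−rT} = e^{−0.0056·0.5188} = 0.997099
N(−d₁) = 0.491456,  N(−d₂) = 0.528413
Put price V = K·e^{−rT}·N(−d₂) − S·N(−d₁) = 116.456383 − 108.061405 = 8.394979
φ(d₁) = (1/√(2π))·e^{−d₁²/2} = 0.398851
Θ = −S·φ(d₁)·σ/(2√T) + r·K·e^{−rT}·N(−d₂) = −7.835104 + 0.652156 = -7.182948

price = 8.394979
Θ = -7.182948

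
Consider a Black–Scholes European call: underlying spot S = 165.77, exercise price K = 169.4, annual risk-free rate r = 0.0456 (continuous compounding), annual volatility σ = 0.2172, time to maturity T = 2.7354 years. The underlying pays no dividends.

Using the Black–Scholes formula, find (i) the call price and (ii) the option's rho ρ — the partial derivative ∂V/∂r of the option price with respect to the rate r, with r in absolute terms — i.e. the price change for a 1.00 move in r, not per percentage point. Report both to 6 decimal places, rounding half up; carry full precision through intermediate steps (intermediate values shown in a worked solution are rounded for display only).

price = 31.498026
ρ = 221.996877

σ√T = 0.2172·√2.7354 = 0.359228
d₁ = (ln(S/K) + (r+σ²/2)T) / (σ√T) = (ln(165.77/169.4) + (0.0456+0.2172²/2)·2.7354) / 0.359228 = (-0.021661 + 0.189257) / 0.359228 = 0.466542
d₂ = d₁ − σ√T = 0.466542 − 0.359228 = 0.107314
e^{−rT} = e^{−0.0456·2.7354} = 0.882731
N(d₁) = 0.679586,  N(d₂) = 0.542730
Call price V = S·N(d₁) − K·e^{−rT}·N(d₂) = 112.655032 − 81.157007 = 31.498026
ρ = K·T·e^{−rT}·N(d₂) = 221.996877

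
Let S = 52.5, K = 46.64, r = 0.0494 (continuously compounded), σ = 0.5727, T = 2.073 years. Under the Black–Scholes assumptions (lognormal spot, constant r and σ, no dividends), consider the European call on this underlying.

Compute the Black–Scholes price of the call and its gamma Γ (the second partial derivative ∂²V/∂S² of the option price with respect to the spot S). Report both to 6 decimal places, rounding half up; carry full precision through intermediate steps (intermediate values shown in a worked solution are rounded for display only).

σ√T = 0.5727·√2.073 = 0.824569
d₁ = (ln(S/K) + (r+σ²/2)T) / (σ√T) = (ln(52.5/46.64) + (0.0494+0.5727²/2)·2.073) / 0.824569 = (0.118355 + 0.442363) / 0.824569 = 0.680013
d₂ = d₁ − σ√T = 0.680013 − 0.824569 = -0.144555
e^{−rT} = e^{−0.0494·2.073} = 0.902663
N(d₁) = 0.751752,  N(d₂) = 0.442531
Call price V = S·N(d₁) − K·e^{−rT}·N(d₂) = 39.466977 − 18.630638 = 20.836340
φ(d₁) = (1/√(2π))·e^{−d₁²/2} = 0.316590
Γ = φ(d₁) / (S·σ·√T) = 0.007313

price = 20.836340
Γ = 0.007313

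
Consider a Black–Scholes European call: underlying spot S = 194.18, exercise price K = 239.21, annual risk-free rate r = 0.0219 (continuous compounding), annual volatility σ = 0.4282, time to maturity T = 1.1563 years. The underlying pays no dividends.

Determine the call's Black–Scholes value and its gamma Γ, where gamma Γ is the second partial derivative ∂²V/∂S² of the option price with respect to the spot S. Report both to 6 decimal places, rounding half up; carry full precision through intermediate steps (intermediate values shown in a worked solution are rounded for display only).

σ√T = 0.4282·√1.1563 = 0.460449
d₁ = (ln(S/K) + (r+σ²/2)T) / (σ√T) = (ln(194.18/239.21) + (0.0219+0.4282²/2)·1.1563) / 0.460449 = (-0.208556 + 0.131330) / 0.460449 = -0.167720
d₂ = d₁ − σ√T = -0.167720 − 0.460449 = -0.628169
e^{−rT} = e^{−0.0219·1.1563} = 0.974995
N(d₁) = 0.433402,  N(d₂) = 0.264947
Call price V = S·N(d₁) − K·e^{−rT}·N(d₂) = 84.157977 − 61.793102 = 22.364875
φ(d₁) = (1/√(2π))·e^{−d₁²/2} = 0.393370
Γ = φ(d₁) / (S·σ·√T) = 0.004400

price = 22.364875
Γ = 0.004400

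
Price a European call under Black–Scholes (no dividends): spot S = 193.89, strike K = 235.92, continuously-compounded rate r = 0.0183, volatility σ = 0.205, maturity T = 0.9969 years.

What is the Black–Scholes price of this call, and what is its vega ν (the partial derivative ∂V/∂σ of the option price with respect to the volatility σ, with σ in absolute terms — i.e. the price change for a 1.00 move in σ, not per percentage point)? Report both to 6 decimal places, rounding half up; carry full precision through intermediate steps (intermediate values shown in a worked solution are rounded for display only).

σ√T = 0.205·√0.9969 = 0.204682
d₁ = (ln(S/K) + (r+σ²/2)T) / (σ√T) = (ln(193.89/235.92) + (0.0183+0.205²/2)·0.9969) / 0.204682 = (-0.196202 + 0.039191) / 0.204682 = -0.767098
d₂ = d₁ − σ√T = -0.767098 − 0.204682 = -0.971780
e^{−rT} = e^{−0.0183·0.9969} = 0.981922
N(d₁) = 0.221512,  N(d₂) = 0.165580
Call price V = S·N(d₁) − K·e^{−rT}·N(d₂) = 42.948892 − 38.357450 = 4.591442
φ(d₁) = (1/√(2π))·e^{−d₁²/2} = 0.297257
ν = S·φ(d₁)·√T = 57.545758

price = 4.591442
ν = 57.545758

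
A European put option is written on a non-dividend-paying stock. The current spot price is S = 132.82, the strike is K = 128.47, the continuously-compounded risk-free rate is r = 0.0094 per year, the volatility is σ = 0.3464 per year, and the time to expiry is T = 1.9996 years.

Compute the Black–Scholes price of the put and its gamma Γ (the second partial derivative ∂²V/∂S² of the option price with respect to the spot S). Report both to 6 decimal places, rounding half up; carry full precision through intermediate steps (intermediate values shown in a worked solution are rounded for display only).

price = 21.813279
Γ = 0.005765

σ√T = 0.3464·√1.9996 = 0.489835
d₁ = (ln(S/K) + (r+σ²/2)T) / (σ√T) = (ln(132.82/128.47) + (0.0094+0.3464²/2)·1.9996) / 0.489835 = (0.033299 + 0.138765) / 0.489835 = 0.351271
d₂ = d₁ − σ√T = 0.351271 − 0.489835 = -0.138564
e^{−rT} = e^{−0.0094·1.9996} = 0.981379
N(−d₁) = 0.362693,  N(−d₂) = 0.555103
Put price V = K·e^{−rT}·N(−d₂) − S·N(−d₁) = 69.986108 − 48.172828 = 21.813279
φ(d₁) = (1/√(2π))·e^{−d₁²/2} = 0.375073
Γ = φ(d₁) / (S·σ·√T) = 0.005765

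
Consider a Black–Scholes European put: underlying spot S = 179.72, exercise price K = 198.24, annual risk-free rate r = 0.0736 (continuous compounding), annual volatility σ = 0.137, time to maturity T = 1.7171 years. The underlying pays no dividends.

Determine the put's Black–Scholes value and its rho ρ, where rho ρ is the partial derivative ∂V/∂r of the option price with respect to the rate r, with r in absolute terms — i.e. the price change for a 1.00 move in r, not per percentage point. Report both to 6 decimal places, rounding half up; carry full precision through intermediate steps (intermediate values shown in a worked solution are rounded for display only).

price = 10.324090
ρ = -141.875591

σ√T = 0.137·√1.7171 = 0.179522
d₁ = (ln(S/K) + (r+σ²/2)T) / (σ√T) = (ln(179.72/198.24) + (0.0736+0.137²/2)·1.7171) / 0.179522 = (-0.098078 + 0.142493) / 0.179522 = 0.247403
d₂ = d₁ − σ√T = 0.247403 − 0.179522 = 0.067881
e^{−rT} = e^{−0.0736·1.7171} = 0.881281
N(−d₁) = 0.402298,  N(−d₂) = 0.472940
Put price V = K·e^{−rT}·N(−d₂) − S·N(−d₁) = 82.625118 − 72.301028 = 10.324090
ρ = −K·T·e^{−rT}·N(−d₂) = -141.875591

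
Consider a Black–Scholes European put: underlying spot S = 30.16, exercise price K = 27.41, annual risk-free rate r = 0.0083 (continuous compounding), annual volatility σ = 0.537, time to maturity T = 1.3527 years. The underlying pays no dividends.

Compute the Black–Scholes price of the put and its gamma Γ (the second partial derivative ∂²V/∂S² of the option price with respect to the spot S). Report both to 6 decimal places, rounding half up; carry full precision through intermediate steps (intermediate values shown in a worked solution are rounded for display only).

price = 5.590819
Γ = 0.018844

σ√T = 0.537·√1.3527 = 0.624561
d₁ = (ln(S/K) + (r+σ²/2)T) / (σ√T) = (ln(30.16/27.41) + (0.0083+0.537²/2)·1.3527) / 0.624561 = (0.095609 + 0.206266) / 0.624561 = 0.483338
d₂ = d₁ − σ√T = 0.483338 − 0.624561 = -0.141223
e^{−rT} = e^{−0.0083·1.3527} = 0.988835
N(−d₁) = 0.314428,  N(−d₂) = 0.556153
Put price V = K·e^{−rT}·N(−d₂) − S·N(−d₁) = 15.073960 − 9.483141 = 5.590819
φ(d₁) = (1/√(2π))·e^{−d₁²/2} = 0.354961
Γ = φ(d₁) / (S·σ·√T) = 0.018844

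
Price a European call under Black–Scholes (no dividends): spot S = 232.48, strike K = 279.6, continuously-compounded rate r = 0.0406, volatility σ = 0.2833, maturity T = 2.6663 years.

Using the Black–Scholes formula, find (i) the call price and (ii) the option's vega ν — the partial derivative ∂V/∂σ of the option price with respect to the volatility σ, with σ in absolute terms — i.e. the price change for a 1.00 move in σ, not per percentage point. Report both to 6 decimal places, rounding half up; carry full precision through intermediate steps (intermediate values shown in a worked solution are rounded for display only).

σ√T = 0.2833·√2.6663 = 0.462595
d₁ = (ln(S/K) + (r+σ²/2)T) / (σ√T) = (ln(232.48/279.6) + (0.0406+0.2833²/2)·2.6663) / 0.462595 = (-0.184556 + 0.215249) / 0.462595 = 0.066350
d₂ = d₁ − σ√T = 0.066350 − 0.462595 = -0.396245
e^{−rT} = e^{−0.0406·2.6663} = 0.897402
N(d₁) = 0.526450,  N(d₂) = 0.345962
Call price V = S·N(d₁) − K·e^{−rT}·N(d₂) = 122.389176 − 86.806541 = 35.582635
φ(d₁) = (1/√(2π))·e^{−d₁²/2} = 0.398065
ν = S·φ(d₁)·√T = 151.110354

price = 35.582635
ν = 151.110354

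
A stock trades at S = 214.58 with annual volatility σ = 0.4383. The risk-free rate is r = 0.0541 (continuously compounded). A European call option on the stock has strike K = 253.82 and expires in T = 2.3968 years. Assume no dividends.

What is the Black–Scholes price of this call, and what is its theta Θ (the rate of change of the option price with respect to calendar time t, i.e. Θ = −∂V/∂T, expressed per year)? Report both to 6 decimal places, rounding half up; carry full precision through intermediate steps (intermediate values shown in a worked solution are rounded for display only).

σ√T = 0.4383·√2.3968 = 0.678559
d₁ = (ln(S/K) + (r+σ²/2)T) / (σ√T) = (ln(214.58/253.82) + (0.0541+0.4383²/2)·2.3968) / 0.678559 = (-0.167943 + 0.359888) / 0.678559 = 0.282872
d₂ = d₁ − σ√T = 0.282872 − 0.678559 = -0.395687
e^{−rT} = e^{−0.0541·2.3968} = 0.878388
N(d₁) = 0.611362,  N(d₂) = 0.346168
Call price V = S·N(d₁) − K·e^{−rT}·N(d₂) = 131.186148 − 77.179004 = 54.007144
φ(d₁) = (1/√(2π))·e^{−d₁²/2} = 0.383296
Θ = −S·φ(d₁)·σ/(2√T) − r·K·e^{−rT}·N(d₂) = −11.642588 − 4.175384 = -15.817972

price = 54.007144
Θ = -15.817972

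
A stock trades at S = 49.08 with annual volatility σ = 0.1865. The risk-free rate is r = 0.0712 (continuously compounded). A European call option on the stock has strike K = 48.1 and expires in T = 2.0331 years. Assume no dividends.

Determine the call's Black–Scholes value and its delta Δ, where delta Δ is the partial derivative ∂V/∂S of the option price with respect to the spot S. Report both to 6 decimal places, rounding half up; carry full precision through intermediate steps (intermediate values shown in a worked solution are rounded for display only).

price = 9.414323
Δ = 0.774324

σ√T = 0.1865·√2.0331 = 0.265924
d₁ = (ln(S/K) + (r+σ²/2)T) / (σ√T) = (ln(49.08/48.1) + (0.0712+0.1865²/2)·2.0331) / 0.265924 = (0.020169 + 0.180115) / 0.265924 = 0.753162
d₂ = d₁ − σ√T = 0.753162 − 0.265924 = 0.487237
e^{−rT} = e^{−0.0712·2.0331} = 0.865233
N(d₁) = 0.774324,  N(d₂) = 0.686955
Call price V = S·N(d₁) − K·e^{−rT}·N(d₂) = 38.003802 − 28.589479 = 9.414323
Δ = N(d₁) = 0.774324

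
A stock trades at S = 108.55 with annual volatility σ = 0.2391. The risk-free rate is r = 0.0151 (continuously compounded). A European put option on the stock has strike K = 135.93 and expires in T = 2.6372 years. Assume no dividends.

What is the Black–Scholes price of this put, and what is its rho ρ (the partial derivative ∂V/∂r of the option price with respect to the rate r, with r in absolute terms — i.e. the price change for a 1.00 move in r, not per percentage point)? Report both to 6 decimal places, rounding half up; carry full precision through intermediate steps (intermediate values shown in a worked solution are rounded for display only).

price = 31.465668
ρ = -257.963612

σ√T = 0.2391·√2.6372 = 0.388285
d₁ = (ln(S/K) + (r+σ²/2)T) / (σ√T) = (ln(108.55/135.93) + (0.0151+0.2391²/2)·2.6372) / 0.388285 = (-0.224929 + 0.115205) / 0.388285 = -0.282588
d₂ = d₁ − σ√T = -0.282588 − 0.388285 = -0.670873
e^{−rT} = e^{−0.0151·2.6372} = 0.960961
N(−d₁) = 0.611253,  N(−d₂) = 0.748849
Put price V = K·e^{−rT}·N(−d₂) − S·N(−d₁) = 97.817235 − 66.351567 = 31.465668
ρ = −K·T·e^{−rT}·N(−d₂) = -257.963612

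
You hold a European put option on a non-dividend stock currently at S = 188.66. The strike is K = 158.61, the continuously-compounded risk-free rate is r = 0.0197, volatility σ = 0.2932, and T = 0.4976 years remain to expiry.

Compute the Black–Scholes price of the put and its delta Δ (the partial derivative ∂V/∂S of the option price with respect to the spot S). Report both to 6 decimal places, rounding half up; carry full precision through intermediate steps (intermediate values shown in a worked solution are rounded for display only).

σ√T = 0.2932·√0.4976 = 0.206826
d₁ = (ln(S/K) + (r+σ²/2)T) / (σ√T) = (ln(188.66/158.61) + (0.0197+0.2932²/2)·0.4976) / 0.206826 = (0.173498 + 0.031191) / 0.206826 = 0.989671
d₂ = d₁ − σ√T = 0.989671 − 0.206826 = 0.782845
e^{−rT} = e^{−0.0197·0.4976} = 0.990245
N(−d₁) = 0.161167,  N(−d₂) = 0.216859
Put price V = K·e^{−rT}·N(−d₂) − S·N(−d₁) = 34.060472 − 30.405860 = 3.654612
Δ = −N(−d₁) = -0.161167

price = 3.654612
Δ = -0.161167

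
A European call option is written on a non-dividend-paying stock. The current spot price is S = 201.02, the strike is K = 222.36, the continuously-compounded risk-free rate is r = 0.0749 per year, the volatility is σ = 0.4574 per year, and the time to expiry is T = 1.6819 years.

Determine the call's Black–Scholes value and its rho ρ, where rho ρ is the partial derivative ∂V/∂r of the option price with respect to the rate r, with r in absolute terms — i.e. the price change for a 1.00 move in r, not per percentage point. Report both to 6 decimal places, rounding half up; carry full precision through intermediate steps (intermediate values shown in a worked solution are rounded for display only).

σ√T = 0.4574·√1.6819 = 0.593193
d₁ = (ln(S/K) + (r+σ²/2)T) / (σ√T) = (ln(201.02/222.36) + (0.0749+0.4574²/2)·1.6819) / 0.593193 = (-0.100893 + 0.301913) / 0.593193 = 0.338878
d₂ = d₁ − σ√T = 0.338878 − 0.593193 = -0.254315
e^{−rT} = e^{−0.0749·1.6819} = 0.881637
N(d₁) = 0.632649,  N(d₂) = 0.399626
Call price V = S·N(d₁) − K·e^{−rT}·N(d₂) = 127.175140 − 78.343045 = 48.832095
ρ = K·T·e^{−rT}·N(d₂) = 131.765168

price = 48.832095
ρ = 131.765168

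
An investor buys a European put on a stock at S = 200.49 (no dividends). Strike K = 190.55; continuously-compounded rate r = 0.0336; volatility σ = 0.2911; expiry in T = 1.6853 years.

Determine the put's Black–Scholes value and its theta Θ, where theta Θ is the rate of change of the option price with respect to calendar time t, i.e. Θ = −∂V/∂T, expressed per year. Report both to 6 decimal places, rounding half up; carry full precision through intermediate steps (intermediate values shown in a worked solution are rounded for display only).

σ√T = 0.2911·√1.6853 = 0.377903
d₁ = (ln(S/K) + (r+σ²/2)T) / (σ√T) = (ln(200.49/190.55) + (0.0336+0.2911²/2)·1.6853) / 0.377903 = (0.050850 + 0.128032) / 0.377903 = 0.473352
d₂ = d₁ − σ√T = 0.473352 − 0.377903 = 0.095449
e^{−rT} = e^{−0.0336·1.6853} = 0.944947
N(−d₁) = 0.317981,  N(−d₂) = 0.461979
Put price V = K·e^{−rT}·N(−d₂) − S·N(−d₁) = 83.183858 − 63.752021 = 19.431837
φ(d₁) = (1/√(2π))·e^{−d₁²/2} = 0.356661
Θ = −S·φ(d₁)·σ/(2√T) + r·K·e^{−rT}·N(−d₂) = −8.017185 + 2.794978 = -5.222208

price = 19.431837
Θ = -5.222208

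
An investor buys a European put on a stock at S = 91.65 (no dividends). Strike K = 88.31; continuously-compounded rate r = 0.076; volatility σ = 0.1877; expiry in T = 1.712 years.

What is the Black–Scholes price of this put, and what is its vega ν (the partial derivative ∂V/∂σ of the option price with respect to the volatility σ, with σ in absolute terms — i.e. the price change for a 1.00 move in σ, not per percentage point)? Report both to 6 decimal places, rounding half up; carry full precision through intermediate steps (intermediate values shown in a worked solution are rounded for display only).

price = 3.041794
ν = 34.635133

σ√T = 0.1877·√1.712 = 0.245593
d₁ = (ln(S/K) + (r+σ²/2)T) / (σ√T) = (ln(91.65/88.31) + (0.076+0.1877²/2)·1.712) / 0.245593 = (0.037124 + 0.160270) / 0.245593 = 0.803742
d₂ = d₁ − σ√T = 0.803742 − 0.245593 = 0.558149
e^{−rT} = e^{−0.076·1.712} = 0.877997
N(−d₁) = 0.210773,  N(−d₂) = 0.288371
Put price V = K·e^{−rT}·N(−d₂) − S·N(−d₁) = 22.359126 − 19.317332 = 3.041794
φ(d₁) = (1/√(2π))·e^{−d₁²/2} = 0.288823
ν = S·φ(d₁)·√T = 34.635133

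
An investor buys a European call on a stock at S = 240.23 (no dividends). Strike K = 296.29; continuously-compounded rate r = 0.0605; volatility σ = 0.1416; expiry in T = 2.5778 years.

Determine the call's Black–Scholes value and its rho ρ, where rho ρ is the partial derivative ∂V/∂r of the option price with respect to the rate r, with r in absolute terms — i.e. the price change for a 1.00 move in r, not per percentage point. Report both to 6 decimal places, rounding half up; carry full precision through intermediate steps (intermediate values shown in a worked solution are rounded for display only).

σ√T = 0.1416·√2.5778 = 0.227346
d₁ = (ln(S/K) + (r+σ²/2)T) / (σ√T) = (ln(240.23/296.29) + (0.0605+0.1416²/2)·2.5778) / 0.227346 = (-0.209742 + 0.181800) / 0.227346 = -0.122904
d₂ = d₁ − σ√T = -0.122904 − 0.227346 = -0.350251
e^{−rT} = e^{−0.0605·2.5778} = 0.855596
N(d₁) = 0.451091,  N(d₂) = 0.363075
Call price V = S·N(d₁) − K·e^{−rT}·N(d₂) = 108.365695 − 92.041248 = 16.324447
ρ = K·T·e^{−rT}·N(d₂) = 237.263929

price = 16.324447
ρ = 237.263929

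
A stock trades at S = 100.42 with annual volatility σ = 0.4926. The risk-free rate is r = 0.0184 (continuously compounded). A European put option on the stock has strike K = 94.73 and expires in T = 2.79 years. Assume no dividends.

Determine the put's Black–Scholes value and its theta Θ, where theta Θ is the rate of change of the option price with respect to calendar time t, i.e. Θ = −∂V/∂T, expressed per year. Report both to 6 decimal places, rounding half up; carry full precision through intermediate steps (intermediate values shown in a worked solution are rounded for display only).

σ√T = 0.4926·√2.79 = 0.822804
d₁ = (ln(S/K) + (r+σ²/2)T) / (σ√T) = (ln(100.42/94.73) + (0.0184+0.4926²/2)·2.79) / 0.822804 = (0.058331 + 0.389839) / 0.822804 = 0.544686
d₂ = d₁ − σ√T = 0.544686 − 0.822804 = -0.278118
e^{−rT} = e^{−0.0184·2.79} = 0.949959
N(−d₁) = 0.292985,  N(−d₂) = 0.609539
Put price V = K·e^{−rT}·N(−d₂) − S·N(−d₁) = 54.852219 − 29.421524 = 25.430695
φ(d₁) = (1/√(2π))·e^{−d₁²/2} = 0.343943
Θ = −S·φ(d₁)·σ/(2√T) + r·K·e^{−rT}·N(−d₂) = −5.092942 + 1.009281 = -4.083661

price = 25.430695
Θ = -4.083661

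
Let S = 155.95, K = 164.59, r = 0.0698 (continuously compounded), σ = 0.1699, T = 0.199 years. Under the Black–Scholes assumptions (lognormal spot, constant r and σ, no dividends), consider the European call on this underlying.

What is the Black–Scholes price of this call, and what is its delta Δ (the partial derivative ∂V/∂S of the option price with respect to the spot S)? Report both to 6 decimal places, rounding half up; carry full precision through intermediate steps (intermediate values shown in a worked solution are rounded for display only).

price = 2.281122
Δ = 0.311965

σ√T = 0.1699·√0.199 = 0.075791
d₁ = (ln(S/K) + (r+σ²/2)T) / (σ√T) = (ln(155.95/164.59) + (0.0698+0.1699²/2)·0.199) / 0.075791 = (-0.053922 + 0.016762) / 0.075791 = -0.490289
d₂ = d₁ − σ√T = -0.490289 − 0.075791 = -0.566081
e^{−rT} = e^{−0.0698·0.199} = 0.986206
N(d₁) = 0.311965,  N(d₂) = 0.285669
Call price V = S·N(d₁) − K·e^{−rT}·N(d₂) = 48.650871 − 46.369750 = 2.281122
Δ = N(d₁) = 0.311965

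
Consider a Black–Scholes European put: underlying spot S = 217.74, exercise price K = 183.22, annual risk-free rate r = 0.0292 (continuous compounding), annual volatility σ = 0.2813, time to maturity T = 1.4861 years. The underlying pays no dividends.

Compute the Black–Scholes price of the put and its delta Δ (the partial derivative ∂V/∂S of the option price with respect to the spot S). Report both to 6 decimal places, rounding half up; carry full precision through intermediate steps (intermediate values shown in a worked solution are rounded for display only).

σ√T = 0.2813·√1.4861 = 0.342921
d₁ = (ln(S/K) + (r+σ²/2)T) / (σ√T) = (ln(217.74/183.22) + (0.0292+0.2813²/2)·1.4861) / 0.342921 = (0.172614 + 0.102191) / 0.342921 = 0.801367
d₂ = d₁ − σ√T = 0.801367 − 0.342921 = 0.458447
e^{−rT} = e^{−0.0292·1.4861} = 0.957534
N(−d₁) = 0.211459,  N(−d₂) = 0.323316
Put price V = K·e^{−rT}·N(−d₂) − S·N(−d₁) = 56.722315 − 46.043188 = 10.679127
Δ = −N(−d₁) = -0.211459

price = 10.679127
Δ = -0.211459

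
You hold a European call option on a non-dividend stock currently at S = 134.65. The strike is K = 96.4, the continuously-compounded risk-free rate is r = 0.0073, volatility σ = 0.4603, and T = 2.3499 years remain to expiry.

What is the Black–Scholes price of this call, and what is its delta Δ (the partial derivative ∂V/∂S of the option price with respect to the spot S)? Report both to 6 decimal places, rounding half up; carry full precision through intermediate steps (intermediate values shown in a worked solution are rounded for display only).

σ√T = 0.4603·√2.3499 = 0.705612
d₁ = (ln(S/K) + (r+σ²/2)T) / (σ√T) = (ln(134.65/96.4) + (0.0073+0.4603²/2)·2.3499) / 0.705612 = (0.334173 + 0.266098) / 0.705612 = 0.850710
d₂ = d₁ − σ√T = 0.850710 − 0.705612 = 0.145098
e^{−rT} = e^{−0.0073·2.3499} = 0.982992
N(d₁) = 0.802535,  N(d₂) = 0.557683
Call price V = S·N(d₁) − K·e^{−rT}·N(d₂) = 108.061302 − 52.846319 = 55.214983
Δ = N(d₁) = 0.802535

price = 55.214983
Δ = 0.802535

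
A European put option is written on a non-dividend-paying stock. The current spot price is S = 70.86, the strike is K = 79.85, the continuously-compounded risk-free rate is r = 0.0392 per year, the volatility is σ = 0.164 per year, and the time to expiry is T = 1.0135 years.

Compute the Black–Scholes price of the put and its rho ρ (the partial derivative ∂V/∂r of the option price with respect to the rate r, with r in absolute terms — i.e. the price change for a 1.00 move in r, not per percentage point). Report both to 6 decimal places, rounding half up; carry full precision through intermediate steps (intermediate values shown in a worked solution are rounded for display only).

price = 8.348909
ρ = -55.538788

σ√T = 0.164·√1.0135 = 0.165103
d₁ = (ln(S/K) + (r+σ²/2)T) / (σ√T) = (ln(70.86/79.85) + (0.0392+0.164²/2)·1.0135) / 0.165103 = (-0.119444 + 0.053359) / 0.165103 = -0.400265
d₂ = d₁ − σ√T = -0.400265 − 0.165103 = -0.565368
e^{−rT} = e^{−0.0392·1.0135} = 0.961050
N(−d₁) = 0.655519,  N(−d₂) = 0.714088
Put price V = K·e^{−rT}·N(−d₂) − S·N(−d₁) = 54.799002 − 46.450093 = 8.348909
ρ = −K·T·e^{−rT}·N(−d₂) = -55.538788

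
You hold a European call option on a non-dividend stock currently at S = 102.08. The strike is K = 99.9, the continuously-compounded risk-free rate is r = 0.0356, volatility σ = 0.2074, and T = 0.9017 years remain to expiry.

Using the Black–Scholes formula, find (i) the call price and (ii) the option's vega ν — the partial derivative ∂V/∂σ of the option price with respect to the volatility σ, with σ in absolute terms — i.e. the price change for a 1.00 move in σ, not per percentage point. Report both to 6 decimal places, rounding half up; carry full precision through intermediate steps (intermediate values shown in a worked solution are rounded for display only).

σ√T = 0.2074·√0.9017 = 0.196943
d₁ = (ln(S/K) + (r+σ²/2)T) / (σ√T) = (ln(102.08/99.9) + (0.0356+0.2074²/2)·0.9017) / 0.196943 = (0.021587 + 0.051494) / 0.196943 = 0.371077
d₂ = d₁ − σ√T = 0.371077 − 0.196943 = 0.174134
e^{−rT} = e^{−0.0356·0.9017} = 0.968409
N(d₁) = 0.644710,  N(d₂) = 0.569120
Call price V = S·N(d₁) − K·e^{−rT}·N(d₂) = 65.811982 − 55.058992 = 10.752990
φ(d₁) = (1/√(2π))·e^{−d₁²/2} = 0.372400
ν = S·φ(d₁)·√T = 36.097823

price = 10.752990
ν = 36.097823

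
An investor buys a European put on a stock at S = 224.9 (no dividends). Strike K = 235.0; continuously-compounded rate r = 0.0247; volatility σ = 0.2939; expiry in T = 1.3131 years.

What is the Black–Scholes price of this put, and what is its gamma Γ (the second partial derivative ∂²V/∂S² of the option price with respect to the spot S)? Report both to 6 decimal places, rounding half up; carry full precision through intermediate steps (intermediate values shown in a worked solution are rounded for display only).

price = 31.566088
Γ = 0.005220

σ√T = 0.2939·√1.3131 = 0.336782
d₁ = (ln(S/K) + (r+σ²/2)T) / (σ√T) = (ln(224.9/235.0) + (0.0247+0.2939²/2)·1.3131) / 0.336782 = (-0.043930 + 0.089145) / 0.336782 = 0.134256
d₂ = d₁ − σ√T = 0.134256 − 0.336782 = -0.202526
e^{−rT} = e^{−0.0247·1.3131} = 0.968087
N(−d₁) = 0.446600,  N(−d₂) = 0.580247
Put price V = K·e^{−rT}·N(−d₂) − S·N(−d₁) = 132.006468 − 100.440381 = 31.566088
φ(d₁) = (1/√(2π))·e^{−d₁²/2} = 0.395363
Γ = φ(d₁) / (S·σ·√T) = 0.005220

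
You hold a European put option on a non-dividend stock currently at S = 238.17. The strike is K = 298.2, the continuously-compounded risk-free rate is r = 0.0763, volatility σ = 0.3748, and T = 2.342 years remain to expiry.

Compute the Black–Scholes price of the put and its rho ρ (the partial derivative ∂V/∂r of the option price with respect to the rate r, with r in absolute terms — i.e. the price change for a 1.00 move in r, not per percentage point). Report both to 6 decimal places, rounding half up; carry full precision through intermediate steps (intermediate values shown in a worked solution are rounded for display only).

σ√T = 0.3748·√2.342 = 0.573579
d₁ = (ln(S/K) + (r+σ²/2)T) / (σ√T) = (ln(238.17/298.2) + (0.0763+0.3748²/2)·2.342) / 0.573579 = (-0.224780 + 0.343191) / 0.573579 = 0.206443
d₂ = d₁ − σ√T = 0.206443 − 0.573579 = -0.367136
e^{−rT} = e^{−0.0763·2.342} = 0.836361
N(−d₁) = 0.418223,  N(−d₂) = 0.643241
Put price V = K·e^{−rT}·N(−d₂) − S·N(−d₁) = 160.426242 − 99.608061 = 60.818181
ρ = −K·T·e^{−rT}·N(−d₂) = -375.718259

price = 60.818181
ρ = -375.718259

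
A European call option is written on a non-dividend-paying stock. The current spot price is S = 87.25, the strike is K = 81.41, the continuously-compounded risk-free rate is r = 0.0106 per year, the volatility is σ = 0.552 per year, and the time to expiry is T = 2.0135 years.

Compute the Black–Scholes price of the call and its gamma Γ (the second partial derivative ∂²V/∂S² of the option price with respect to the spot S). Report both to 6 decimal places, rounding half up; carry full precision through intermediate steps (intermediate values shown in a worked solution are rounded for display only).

σ√T = 0.552·√2.0135 = 0.783276
d₁ = (ln(S/K) + (r+σ²/2)T) / (σ√T) = (ln(87.25/81.41) + (0.0106+0.552²/2)·2.0135) / 0.783276 = (0.069279 + 0.328104) / 0.783276 = 0.507335
d₂ = d₁ − σ√T = 0.507335 − 0.783276 = -0.275941
e^{−rT} = e^{−0.0106·2.0135} = 0.978883
N(d₁) = 0.694040,  N(d₂) = 0.391297
Call price V = S·N(d₁) − K·e^{−rT}·N(d₂) = 60.554995 − 31.182765 = 29.372230
φ(d₁) = (1/√(2π))·e^{−d₁²/2} = 0.350767
Γ = φ(d₁) / (S·σ·√T) = 0.005133

price = 29.372230
Γ = 0.005133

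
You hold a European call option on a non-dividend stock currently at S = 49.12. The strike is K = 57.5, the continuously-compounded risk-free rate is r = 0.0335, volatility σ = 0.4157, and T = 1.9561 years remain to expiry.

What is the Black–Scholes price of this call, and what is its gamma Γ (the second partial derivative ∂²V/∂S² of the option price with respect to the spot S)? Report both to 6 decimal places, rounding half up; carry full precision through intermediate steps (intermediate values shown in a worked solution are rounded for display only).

σ√T = 0.4157·√1.9561 = 0.581401
d₁ = (ln(S/K) + (r+σ²/2)T) / (σ√T) = (ln(49.12/57.5) + (0.0335+0.4157²/2)·1.9561) / 0.581401 = (-0.157519 + 0.234543) / 0.581401 = 0.132480
d₂ = d₁ − σ√T = 0.132480 − 0.581401 = -0.448921
e^{−rT} = e^{−0.0335·1.9561} = 0.936572
N(d₁) = 0.552698,  N(d₂) = 0.326744
Call price V = S·N(d₁) − K·e^{−rT}·N(d₂) = 27.148514 − 17.596127 = 9.552386
φ(d₁) = (1/√(2π))·e^{−d₁²/2} = 0.395457
Γ = φ(d₁) / (S·σ·√T) = 0.013847

price = 9.552386
Γ = 0.013847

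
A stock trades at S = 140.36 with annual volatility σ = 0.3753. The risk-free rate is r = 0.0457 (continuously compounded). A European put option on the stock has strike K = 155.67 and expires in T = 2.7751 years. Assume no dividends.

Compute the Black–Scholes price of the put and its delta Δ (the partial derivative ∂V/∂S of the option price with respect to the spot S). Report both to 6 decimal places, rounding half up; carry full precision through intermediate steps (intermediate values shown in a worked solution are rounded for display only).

σ√T = 0.3753·√2.7751 = 0.625198
d₁ = (ln(S/K) + (r+σ²/2)T) / (σ√T) = (ln(140.36/155.67) + (0.0457+0.3753²/2)·2.7751) / 0.625198 = (-0.103528 + 0.322259) / 0.625198 = 0.349858
d₂ = d₁ − σ√T = 0.349858 − 0.625198 = -0.275340
e^{−rT} = e^{−0.0457·2.7751} = 0.880890
N(−d₁) = 0.363223,  N(−d₂) = 0.608473
Put price V = K·e^{−rT}·N(−d₂) − S·N(−d₁) = 83.438755 − 50.981920 = 32.456835
Δ = −N(−d₁) = -0.363223

price = 32.456835
Δ = -0.363223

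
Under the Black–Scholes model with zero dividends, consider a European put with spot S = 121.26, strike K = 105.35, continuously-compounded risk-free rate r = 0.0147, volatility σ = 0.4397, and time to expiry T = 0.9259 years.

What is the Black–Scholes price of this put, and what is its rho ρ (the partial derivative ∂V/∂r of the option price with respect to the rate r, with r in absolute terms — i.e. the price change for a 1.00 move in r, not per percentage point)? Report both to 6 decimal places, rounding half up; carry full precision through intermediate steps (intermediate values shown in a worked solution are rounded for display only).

σ√T = 0.4397·√0.9259 = 0.423096
d₁ = (ln(S/K) + (r+σ²/2)T) / (σ√T) = (ln(121.26/105.35) + (0.0147+0.4397²/2)·0.9259) / 0.423096 = (0.140649 + 0.103116) / 0.423096 = 0.576145
d₂ = d₁ − σ√T = 0.576145 − 0.423096 = 0.153050
e^{−rT} = e^{−0.0147·0.9259} = 0.986481
N(−d₁) = 0.282258,  N(−d₂) = 0.439180
Put price V = K·e^{−rT}·N(−d₂) − S·N(−d₁) = 45.642096 − 34.226665 = 11.415431
ρ = −K·T·e^{−rT}·N(−d₂) = -42.260017

price = 11.415431
ρ = -42.260017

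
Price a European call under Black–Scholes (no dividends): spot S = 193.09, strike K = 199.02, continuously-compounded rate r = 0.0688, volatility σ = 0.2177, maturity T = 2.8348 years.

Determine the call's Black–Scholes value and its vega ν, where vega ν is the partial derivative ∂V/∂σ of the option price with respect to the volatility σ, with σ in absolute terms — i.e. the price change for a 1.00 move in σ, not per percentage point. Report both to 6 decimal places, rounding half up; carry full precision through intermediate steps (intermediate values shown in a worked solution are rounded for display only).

σ√T = 0.2177·√2.8348 = 0.366539
d₁ = (ln(S/K) + (r+σ²/2)T) / (σ√T) = (ln(193.09/199.02) + (0.0688+0.2177²/2)·2.8348) / 0.366539 = (-0.030249 + 0.262209) / 0.366539 = 0.632841
d₂ = d₁ − σ√T = 0.632841 − 0.366539 = 0.266302
e^{−rT} = e^{−0.0688·2.8348} = 0.822806
N(d₁) = 0.736581,  N(d₂) = 0.604997
Call price V = S·N(d₁) − K·e^{−rT}·N(d₂) = 142.226468 − 99.071221 = 43.155247
φ(d₁) = (1/√(2π))·e^{−d₁²/2} = 0.326547
ν = S·φ(d₁)·√T = 106.161315

price = 43.155247
ν = 106.161315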